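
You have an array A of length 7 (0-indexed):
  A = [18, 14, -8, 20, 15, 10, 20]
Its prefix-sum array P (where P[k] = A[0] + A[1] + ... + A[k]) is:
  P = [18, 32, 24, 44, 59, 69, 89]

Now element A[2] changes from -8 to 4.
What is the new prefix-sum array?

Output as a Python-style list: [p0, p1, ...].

Change: A[2] -8 -> 4, delta = 12
P[k] for k < 2: unchanged (A[2] not included)
P[k] for k >= 2: shift by delta = 12
  P[0] = 18 + 0 = 18
  P[1] = 32 + 0 = 32
  P[2] = 24 + 12 = 36
  P[3] = 44 + 12 = 56
  P[4] = 59 + 12 = 71
  P[5] = 69 + 12 = 81
  P[6] = 89 + 12 = 101

Answer: [18, 32, 36, 56, 71, 81, 101]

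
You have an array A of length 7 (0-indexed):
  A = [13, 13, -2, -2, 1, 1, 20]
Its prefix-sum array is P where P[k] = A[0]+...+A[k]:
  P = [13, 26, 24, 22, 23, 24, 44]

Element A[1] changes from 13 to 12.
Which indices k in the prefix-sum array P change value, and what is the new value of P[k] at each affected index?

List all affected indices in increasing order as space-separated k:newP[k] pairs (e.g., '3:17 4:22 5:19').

Answer: 1:25 2:23 3:21 4:22 5:23 6:43

Derivation:
P[k] = A[0] + ... + A[k]
P[k] includes A[1] iff k >= 1
Affected indices: 1, 2, ..., 6; delta = -1
  P[1]: 26 + -1 = 25
  P[2]: 24 + -1 = 23
  P[3]: 22 + -1 = 21
  P[4]: 23 + -1 = 22
  P[5]: 24 + -1 = 23
  P[6]: 44 + -1 = 43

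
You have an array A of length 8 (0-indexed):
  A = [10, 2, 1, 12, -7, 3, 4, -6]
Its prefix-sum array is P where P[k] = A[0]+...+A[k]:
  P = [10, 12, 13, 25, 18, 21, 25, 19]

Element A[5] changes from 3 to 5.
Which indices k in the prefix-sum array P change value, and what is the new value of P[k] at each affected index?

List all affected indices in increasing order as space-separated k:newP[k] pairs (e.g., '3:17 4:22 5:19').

Answer: 5:23 6:27 7:21

Derivation:
P[k] = A[0] + ... + A[k]
P[k] includes A[5] iff k >= 5
Affected indices: 5, 6, ..., 7; delta = 2
  P[5]: 21 + 2 = 23
  P[6]: 25 + 2 = 27
  P[7]: 19 + 2 = 21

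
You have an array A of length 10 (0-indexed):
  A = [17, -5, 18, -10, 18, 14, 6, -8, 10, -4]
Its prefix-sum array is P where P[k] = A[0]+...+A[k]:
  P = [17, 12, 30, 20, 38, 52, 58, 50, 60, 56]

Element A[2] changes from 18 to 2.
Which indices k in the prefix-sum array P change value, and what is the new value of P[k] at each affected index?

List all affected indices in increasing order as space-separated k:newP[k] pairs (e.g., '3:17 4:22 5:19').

Answer: 2:14 3:4 4:22 5:36 6:42 7:34 8:44 9:40

Derivation:
P[k] = A[0] + ... + A[k]
P[k] includes A[2] iff k >= 2
Affected indices: 2, 3, ..., 9; delta = -16
  P[2]: 30 + -16 = 14
  P[3]: 20 + -16 = 4
  P[4]: 38 + -16 = 22
  P[5]: 52 + -16 = 36
  P[6]: 58 + -16 = 42
  P[7]: 50 + -16 = 34
  P[8]: 60 + -16 = 44
  P[9]: 56 + -16 = 40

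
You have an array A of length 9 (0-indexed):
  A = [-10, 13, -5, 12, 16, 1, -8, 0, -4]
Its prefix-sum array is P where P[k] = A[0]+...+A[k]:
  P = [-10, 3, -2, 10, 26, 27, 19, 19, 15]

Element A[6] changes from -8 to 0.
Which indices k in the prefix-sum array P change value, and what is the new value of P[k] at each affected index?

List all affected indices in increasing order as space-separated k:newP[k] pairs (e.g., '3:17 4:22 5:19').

P[k] = A[0] + ... + A[k]
P[k] includes A[6] iff k >= 6
Affected indices: 6, 7, ..., 8; delta = 8
  P[6]: 19 + 8 = 27
  P[7]: 19 + 8 = 27
  P[8]: 15 + 8 = 23

Answer: 6:27 7:27 8:23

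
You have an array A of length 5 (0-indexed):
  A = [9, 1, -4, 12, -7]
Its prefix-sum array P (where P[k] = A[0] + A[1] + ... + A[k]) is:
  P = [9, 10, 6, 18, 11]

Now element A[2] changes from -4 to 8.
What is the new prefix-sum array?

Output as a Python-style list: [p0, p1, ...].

Change: A[2] -4 -> 8, delta = 12
P[k] for k < 2: unchanged (A[2] not included)
P[k] for k >= 2: shift by delta = 12
  P[0] = 9 + 0 = 9
  P[1] = 10 + 0 = 10
  P[2] = 6 + 12 = 18
  P[3] = 18 + 12 = 30
  P[4] = 11 + 12 = 23

Answer: [9, 10, 18, 30, 23]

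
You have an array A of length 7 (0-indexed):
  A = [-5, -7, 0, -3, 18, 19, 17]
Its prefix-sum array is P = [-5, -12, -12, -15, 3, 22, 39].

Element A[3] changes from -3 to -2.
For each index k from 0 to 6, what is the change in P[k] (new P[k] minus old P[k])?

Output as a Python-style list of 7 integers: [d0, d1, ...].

Answer: [0, 0, 0, 1, 1, 1, 1]

Derivation:
Element change: A[3] -3 -> -2, delta = 1
For k < 3: P[k] unchanged, delta_P[k] = 0
For k >= 3: P[k] shifts by exactly 1
Delta array: [0, 0, 0, 1, 1, 1, 1]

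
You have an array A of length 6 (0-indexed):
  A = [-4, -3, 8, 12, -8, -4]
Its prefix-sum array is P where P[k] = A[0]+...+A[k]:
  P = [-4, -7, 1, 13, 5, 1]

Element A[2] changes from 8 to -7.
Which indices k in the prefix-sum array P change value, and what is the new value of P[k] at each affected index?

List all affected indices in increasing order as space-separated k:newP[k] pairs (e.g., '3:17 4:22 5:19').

Answer: 2:-14 3:-2 4:-10 5:-14

Derivation:
P[k] = A[0] + ... + A[k]
P[k] includes A[2] iff k >= 2
Affected indices: 2, 3, ..., 5; delta = -15
  P[2]: 1 + -15 = -14
  P[3]: 13 + -15 = -2
  P[4]: 5 + -15 = -10
  P[5]: 1 + -15 = -14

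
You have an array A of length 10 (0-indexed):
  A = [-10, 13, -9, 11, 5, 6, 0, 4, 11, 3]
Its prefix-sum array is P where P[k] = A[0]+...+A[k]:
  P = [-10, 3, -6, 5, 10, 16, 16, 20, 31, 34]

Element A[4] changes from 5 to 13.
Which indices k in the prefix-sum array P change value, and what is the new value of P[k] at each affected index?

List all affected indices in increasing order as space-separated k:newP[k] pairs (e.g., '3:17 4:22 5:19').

P[k] = A[0] + ... + A[k]
P[k] includes A[4] iff k >= 4
Affected indices: 4, 5, ..., 9; delta = 8
  P[4]: 10 + 8 = 18
  P[5]: 16 + 8 = 24
  P[6]: 16 + 8 = 24
  P[7]: 20 + 8 = 28
  P[8]: 31 + 8 = 39
  P[9]: 34 + 8 = 42

Answer: 4:18 5:24 6:24 7:28 8:39 9:42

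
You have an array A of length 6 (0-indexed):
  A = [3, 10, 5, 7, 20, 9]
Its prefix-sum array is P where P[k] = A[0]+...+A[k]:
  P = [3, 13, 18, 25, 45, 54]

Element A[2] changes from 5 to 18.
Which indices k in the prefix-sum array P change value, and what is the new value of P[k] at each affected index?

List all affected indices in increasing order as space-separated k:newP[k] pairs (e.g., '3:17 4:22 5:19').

P[k] = A[0] + ... + A[k]
P[k] includes A[2] iff k >= 2
Affected indices: 2, 3, ..., 5; delta = 13
  P[2]: 18 + 13 = 31
  P[3]: 25 + 13 = 38
  P[4]: 45 + 13 = 58
  P[5]: 54 + 13 = 67

Answer: 2:31 3:38 4:58 5:67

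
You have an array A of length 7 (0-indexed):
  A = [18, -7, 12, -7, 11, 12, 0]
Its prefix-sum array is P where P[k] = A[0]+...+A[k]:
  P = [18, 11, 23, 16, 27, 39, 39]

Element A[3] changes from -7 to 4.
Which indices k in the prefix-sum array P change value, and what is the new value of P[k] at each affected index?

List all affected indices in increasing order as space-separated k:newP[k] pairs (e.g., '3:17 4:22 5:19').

P[k] = A[0] + ... + A[k]
P[k] includes A[3] iff k >= 3
Affected indices: 3, 4, ..., 6; delta = 11
  P[3]: 16 + 11 = 27
  P[4]: 27 + 11 = 38
  P[5]: 39 + 11 = 50
  P[6]: 39 + 11 = 50

Answer: 3:27 4:38 5:50 6:50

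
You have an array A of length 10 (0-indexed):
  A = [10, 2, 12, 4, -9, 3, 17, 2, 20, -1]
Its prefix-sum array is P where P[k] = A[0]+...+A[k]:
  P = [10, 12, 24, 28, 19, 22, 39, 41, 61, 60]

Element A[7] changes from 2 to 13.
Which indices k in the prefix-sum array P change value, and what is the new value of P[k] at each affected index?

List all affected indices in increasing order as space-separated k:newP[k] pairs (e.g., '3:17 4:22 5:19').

Answer: 7:52 8:72 9:71

Derivation:
P[k] = A[0] + ... + A[k]
P[k] includes A[7] iff k >= 7
Affected indices: 7, 8, ..., 9; delta = 11
  P[7]: 41 + 11 = 52
  P[8]: 61 + 11 = 72
  P[9]: 60 + 11 = 71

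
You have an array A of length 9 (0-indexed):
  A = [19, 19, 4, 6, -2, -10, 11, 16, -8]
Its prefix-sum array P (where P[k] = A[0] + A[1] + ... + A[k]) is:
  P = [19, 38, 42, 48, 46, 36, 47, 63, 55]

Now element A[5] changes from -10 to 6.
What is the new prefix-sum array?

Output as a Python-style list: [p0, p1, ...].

Change: A[5] -10 -> 6, delta = 16
P[k] for k < 5: unchanged (A[5] not included)
P[k] for k >= 5: shift by delta = 16
  P[0] = 19 + 0 = 19
  P[1] = 38 + 0 = 38
  P[2] = 42 + 0 = 42
  P[3] = 48 + 0 = 48
  P[4] = 46 + 0 = 46
  P[5] = 36 + 16 = 52
  P[6] = 47 + 16 = 63
  P[7] = 63 + 16 = 79
  P[8] = 55 + 16 = 71

Answer: [19, 38, 42, 48, 46, 52, 63, 79, 71]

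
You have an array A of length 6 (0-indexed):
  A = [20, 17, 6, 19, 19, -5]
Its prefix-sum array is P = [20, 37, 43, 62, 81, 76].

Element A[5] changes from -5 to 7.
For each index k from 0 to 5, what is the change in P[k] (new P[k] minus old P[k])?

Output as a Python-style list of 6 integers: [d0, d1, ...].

Element change: A[5] -5 -> 7, delta = 12
For k < 5: P[k] unchanged, delta_P[k] = 0
For k >= 5: P[k] shifts by exactly 12
Delta array: [0, 0, 0, 0, 0, 12]

Answer: [0, 0, 0, 0, 0, 12]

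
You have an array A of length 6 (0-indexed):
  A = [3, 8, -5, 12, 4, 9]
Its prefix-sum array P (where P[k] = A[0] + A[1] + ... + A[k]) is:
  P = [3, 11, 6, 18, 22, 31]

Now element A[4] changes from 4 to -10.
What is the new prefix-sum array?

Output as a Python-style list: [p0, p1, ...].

Change: A[4] 4 -> -10, delta = -14
P[k] for k < 4: unchanged (A[4] not included)
P[k] for k >= 4: shift by delta = -14
  P[0] = 3 + 0 = 3
  P[1] = 11 + 0 = 11
  P[2] = 6 + 0 = 6
  P[3] = 18 + 0 = 18
  P[4] = 22 + -14 = 8
  P[5] = 31 + -14 = 17

Answer: [3, 11, 6, 18, 8, 17]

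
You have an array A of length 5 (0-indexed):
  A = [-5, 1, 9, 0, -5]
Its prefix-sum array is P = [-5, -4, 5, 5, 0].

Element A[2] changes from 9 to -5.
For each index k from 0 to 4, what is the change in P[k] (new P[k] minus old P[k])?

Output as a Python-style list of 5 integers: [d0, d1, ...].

Element change: A[2] 9 -> -5, delta = -14
For k < 2: P[k] unchanged, delta_P[k] = 0
For k >= 2: P[k] shifts by exactly -14
Delta array: [0, 0, -14, -14, -14]

Answer: [0, 0, -14, -14, -14]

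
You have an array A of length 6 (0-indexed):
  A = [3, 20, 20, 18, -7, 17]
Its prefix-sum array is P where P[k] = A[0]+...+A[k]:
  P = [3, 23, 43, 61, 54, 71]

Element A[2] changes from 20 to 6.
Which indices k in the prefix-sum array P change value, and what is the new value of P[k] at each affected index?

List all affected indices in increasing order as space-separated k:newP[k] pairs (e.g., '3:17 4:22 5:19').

P[k] = A[0] + ... + A[k]
P[k] includes A[2] iff k >= 2
Affected indices: 2, 3, ..., 5; delta = -14
  P[2]: 43 + -14 = 29
  P[3]: 61 + -14 = 47
  P[4]: 54 + -14 = 40
  P[5]: 71 + -14 = 57

Answer: 2:29 3:47 4:40 5:57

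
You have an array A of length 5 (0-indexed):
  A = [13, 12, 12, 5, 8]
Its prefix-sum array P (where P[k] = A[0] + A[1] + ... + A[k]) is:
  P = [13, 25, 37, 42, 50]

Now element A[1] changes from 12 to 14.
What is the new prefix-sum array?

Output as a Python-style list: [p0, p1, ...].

Answer: [13, 27, 39, 44, 52]

Derivation:
Change: A[1] 12 -> 14, delta = 2
P[k] for k < 1: unchanged (A[1] not included)
P[k] for k >= 1: shift by delta = 2
  P[0] = 13 + 0 = 13
  P[1] = 25 + 2 = 27
  P[2] = 37 + 2 = 39
  P[3] = 42 + 2 = 44
  P[4] = 50 + 2 = 52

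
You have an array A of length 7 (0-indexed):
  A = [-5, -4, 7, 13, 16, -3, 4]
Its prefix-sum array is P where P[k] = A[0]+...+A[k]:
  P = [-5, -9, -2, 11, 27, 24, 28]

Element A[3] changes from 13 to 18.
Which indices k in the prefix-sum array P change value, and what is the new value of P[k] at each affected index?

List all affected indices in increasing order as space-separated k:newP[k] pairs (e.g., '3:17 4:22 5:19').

P[k] = A[0] + ... + A[k]
P[k] includes A[3] iff k >= 3
Affected indices: 3, 4, ..., 6; delta = 5
  P[3]: 11 + 5 = 16
  P[4]: 27 + 5 = 32
  P[5]: 24 + 5 = 29
  P[6]: 28 + 5 = 33

Answer: 3:16 4:32 5:29 6:33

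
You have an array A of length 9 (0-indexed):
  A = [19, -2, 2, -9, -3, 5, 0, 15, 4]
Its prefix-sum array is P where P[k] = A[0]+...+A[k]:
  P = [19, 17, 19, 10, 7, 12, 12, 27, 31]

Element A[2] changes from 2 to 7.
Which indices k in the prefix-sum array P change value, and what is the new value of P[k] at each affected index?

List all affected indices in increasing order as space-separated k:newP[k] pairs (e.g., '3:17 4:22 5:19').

P[k] = A[0] + ... + A[k]
P[k] includes A[2] iff k >= 2
Affected indices: 2, 3, ..., 8; delta = 5
  P[2]: 19 + 5 = 24
  P[3]: 10 + 5 = 15
  P[4]: 7 + 5 = 12
  P[5]: 12 + 5 = 17
  P[6]: 12 + 5 = 17
  P[7]: 27 + 5 = 32
  P[8]: 31 + 5 = 36

Answer: 2:24 3:15 4:12 5:17 6:17 7:32 8:36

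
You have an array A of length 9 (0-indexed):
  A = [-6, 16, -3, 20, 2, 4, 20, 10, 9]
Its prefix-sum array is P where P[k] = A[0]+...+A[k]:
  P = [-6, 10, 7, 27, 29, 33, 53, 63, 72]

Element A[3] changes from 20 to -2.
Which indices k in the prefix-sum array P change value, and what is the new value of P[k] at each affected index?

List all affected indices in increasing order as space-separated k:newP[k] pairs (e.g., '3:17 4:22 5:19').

P[k] = A[0] + ... + A[k]
P[k] includes A[3] iff k >= 3
Affected indices: 3, 4, ..., 8; delta = -22
  P[3]: 27 + -22 = 5
  P[4]: 29 + -22 = 7
  P[5]: 33 + -22 = 11
  P[6]: 53 + -22 = 31
  P[7]: 63 + -22 = 41
  P[8]: 72 + -22 = 50

Answer: 3:5 4:7 5:11 6:31 7:41 8:50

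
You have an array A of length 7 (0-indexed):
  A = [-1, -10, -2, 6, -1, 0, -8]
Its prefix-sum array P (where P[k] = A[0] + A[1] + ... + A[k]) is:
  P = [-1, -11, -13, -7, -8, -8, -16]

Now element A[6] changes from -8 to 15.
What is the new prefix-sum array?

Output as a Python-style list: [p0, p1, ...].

Change: A[6] -8 -> 15, delta = 23
P[k] for k < 6: unchanged (A[6] not included)
P[k] for k >= 6: shift by delta = 23
  P[0] = -1 + 0 = -1
  P[1] = -11 + 0 = -11
  P[2] = -13 + 0 = -13
  P[3] = -7 + 0 = -7
  P[4] = -8 + 0 = -8
  P[5] = -8 + 0 = -8
  P[6] = -16 + 23 = 7

Answer: [-1, -11, -13, -7, -8, -8, 7]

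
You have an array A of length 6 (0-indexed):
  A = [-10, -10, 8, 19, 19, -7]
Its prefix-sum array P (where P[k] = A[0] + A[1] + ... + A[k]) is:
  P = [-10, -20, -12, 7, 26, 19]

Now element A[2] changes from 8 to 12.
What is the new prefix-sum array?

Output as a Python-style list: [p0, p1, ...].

Answer: [-10, -20, -8, 11, 30, 23]

Derivation:
Change: A[2] 8 -> 12, delta = 4
P[k] for k < 2: unchanged (A[2] not included)
P[k] for k >= 2: shift by delta = 4
  P[0] = -10 + 0 = -10
  P[1] = -20 + 0 = -20
  P[2] = -12 + 4 = -8
  P[3] = 7 + 4 = 11
  P[4] = 26 + 4 = 30
  P[5] = 19 + 4 = 23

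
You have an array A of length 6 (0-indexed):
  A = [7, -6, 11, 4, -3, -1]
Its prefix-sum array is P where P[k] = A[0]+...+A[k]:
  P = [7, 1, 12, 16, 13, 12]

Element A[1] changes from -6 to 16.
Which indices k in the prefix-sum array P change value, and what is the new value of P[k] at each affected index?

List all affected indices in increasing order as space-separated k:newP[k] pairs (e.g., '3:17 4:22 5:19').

P[k] = A[0] + ... + A[k]
P[k] includes A[1] iff k >= 1
Affected indices: 1, 2, ..., 5; delta = 22
  P[1]: 1 + 22 = 23
  P[2]: 12 + 22 = 34
  P[3]: 16 + 22 = 38
  P[4]: 13 + 22 = 35
  P[5]: 12 + 22 = 34

Answer: 1:23 2:34 3:38 4:35 5:34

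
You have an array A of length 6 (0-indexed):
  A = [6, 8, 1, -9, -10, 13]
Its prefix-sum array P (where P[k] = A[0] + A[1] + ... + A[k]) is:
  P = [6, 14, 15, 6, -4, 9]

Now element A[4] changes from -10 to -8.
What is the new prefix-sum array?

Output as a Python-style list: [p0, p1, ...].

Change: A[4] -10 -> -8, delta = 2
P[k] for k < 4: unchanged (A[4] not included)
P[k] for k >= 4: shift by delta = 2
  P[0] = 6 + 0 = 6
  P[1] = 14 + 0 = 14
  P[2] = 15 + 0 = 15
  P[3] = 6 + 0 = 6
  P[4] = -4 + 2 = -2
  P[5] = 9 + 2 = 11

Answer: [6, 14, 15, 6, -2, 11]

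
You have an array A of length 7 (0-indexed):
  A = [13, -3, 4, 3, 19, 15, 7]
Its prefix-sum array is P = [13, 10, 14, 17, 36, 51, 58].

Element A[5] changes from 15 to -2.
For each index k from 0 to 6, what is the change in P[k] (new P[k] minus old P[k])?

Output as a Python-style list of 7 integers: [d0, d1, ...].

Element change: A[5] 15 -> -2, delta = -17
For k < 5: P[k] unchanged, delta_P[k] = 0
For k >= 5: P[k] shifts by exactly -17
Delta array: [0, 0, 0, 0, 0, -17, -17]

Answer: [0, 0, 0, 0, 0, -17, -17]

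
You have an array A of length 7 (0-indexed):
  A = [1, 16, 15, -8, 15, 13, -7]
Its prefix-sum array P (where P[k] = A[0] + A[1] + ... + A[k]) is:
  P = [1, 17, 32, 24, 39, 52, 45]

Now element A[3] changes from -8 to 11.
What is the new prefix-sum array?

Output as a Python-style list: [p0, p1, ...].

Answer: [1, 17, 32, 43, 58, 71, 64]

Derivation:
Change: A[3] -8 -> 11, delta = 19
P[k] for k < 3: unchanged (A[3] not included)
P[k] for k >= 3: shift by delta = 19
  P[0] = 1 + 0 = 1
  P[1] = 17 + 0 = 17
  P[2] = 32 + 0 = 32
  P[3] = 24 + 19 = 43
  P[4] = 39 + 19 = 58
  P[5] = 52 + 19 = 71
  P[6] = 45 + 19 = 64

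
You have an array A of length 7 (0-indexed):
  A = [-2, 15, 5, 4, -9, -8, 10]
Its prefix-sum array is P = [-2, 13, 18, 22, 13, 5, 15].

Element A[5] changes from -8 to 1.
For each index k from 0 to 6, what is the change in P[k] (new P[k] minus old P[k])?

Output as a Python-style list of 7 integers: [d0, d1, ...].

Element change: A[5] -8 -> 1, delta = 9
For k < 5: P[k] unchanged, delta_P[k] = 0
For k >= 5: P[k] shifts by exactly 9
Delta array: [0, 0, 0, 0, 0, 9, 9]

Answer: [0, 0, 0, 0, 0, 9, 9]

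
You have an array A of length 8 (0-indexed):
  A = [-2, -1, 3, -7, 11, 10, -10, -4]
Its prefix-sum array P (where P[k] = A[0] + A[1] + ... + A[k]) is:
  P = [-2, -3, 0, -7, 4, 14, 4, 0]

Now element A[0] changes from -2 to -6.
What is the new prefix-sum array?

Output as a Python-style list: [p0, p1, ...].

Answer: [-6, -7, -4, -11, 0, 10, 0, -4]

Derivation:
Change: A[0] -2 -> -6, delta = -4
P[k] for k < 0: unchanged (A[0] not included)
P[k] for k >= 0: shift by delta = -4
  P[0] = -2 + -4 = -6
  P[1] = -3 + -4 = -7
  P[2] = 0 + -4 = -4
  P[3] = -7 + -4 = -11
  P[4] = 4 + -4 = 0
  P[5] = 14 + -4 = 10
  P[6] = 4 + -4 = 0
  P[7] = 0 + -4 = -4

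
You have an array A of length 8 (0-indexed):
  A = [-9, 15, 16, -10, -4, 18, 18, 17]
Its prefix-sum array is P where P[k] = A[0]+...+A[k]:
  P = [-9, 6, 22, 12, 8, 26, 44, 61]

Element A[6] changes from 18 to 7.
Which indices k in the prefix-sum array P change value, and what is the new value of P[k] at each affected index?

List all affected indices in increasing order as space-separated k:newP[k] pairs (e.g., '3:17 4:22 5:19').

P[k] = A[0] + ... + A[k]
P[k] includes A[6] iff k >= 6
Affected indices: 6, 7, ..., 7; delta = -11
  P[6]: 44 + -11 = 33
  P[7]: 61 + -11 = 50

Answer: 6:33 7:50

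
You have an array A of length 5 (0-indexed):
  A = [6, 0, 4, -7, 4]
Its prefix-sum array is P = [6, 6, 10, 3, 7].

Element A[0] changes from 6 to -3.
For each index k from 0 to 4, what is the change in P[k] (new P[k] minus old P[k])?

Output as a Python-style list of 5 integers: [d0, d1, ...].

Element change: A[0] 6 -> -3, delta = -9
For k < 0: P[k] unchanged, delta_P[k] = 0
For k >= 0: P[k] shifts by exactly -9
Delta array: [-9, -9, -9, -9, -9]

Answer: [-9, -9, -9, -9, -9]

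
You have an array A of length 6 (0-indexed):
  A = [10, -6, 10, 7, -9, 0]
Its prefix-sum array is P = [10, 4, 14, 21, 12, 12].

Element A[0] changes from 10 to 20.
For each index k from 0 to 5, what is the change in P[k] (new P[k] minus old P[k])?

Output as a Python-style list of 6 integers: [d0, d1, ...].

Answer: [10, 10, 10, 10, 10, 10]

Derivation:
Element change: A[0] 10 -> 20, delta = 10
For k < 0: P[k] unchanged, delta_P[k] = 0
For k >= 0: P[k] shifts by exactly 10
Delta array: [10, 10, 10, 10, 10, 10]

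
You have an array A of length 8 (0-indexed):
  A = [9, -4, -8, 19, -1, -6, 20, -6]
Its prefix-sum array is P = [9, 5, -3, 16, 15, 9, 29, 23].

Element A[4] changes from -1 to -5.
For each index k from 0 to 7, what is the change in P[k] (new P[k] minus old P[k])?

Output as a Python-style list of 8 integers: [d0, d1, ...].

Answer: [0, 0, 0, 0, -4, -4, -4, -4]

Derivation:
Element change: A[4] -1 -> -5, delta = -4
For k < 4: P[k] unchanged, delta_P[k] = 0
For k >= 4: P[k] shifts by exactly -4
Delta array: [0, 0, 0, 0, -4, -4, -4, -4]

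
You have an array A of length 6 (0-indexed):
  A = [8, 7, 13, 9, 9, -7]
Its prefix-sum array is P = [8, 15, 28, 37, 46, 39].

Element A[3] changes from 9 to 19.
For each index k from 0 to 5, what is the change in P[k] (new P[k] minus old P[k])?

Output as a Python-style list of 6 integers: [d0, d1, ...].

Element change: A[3] 9 -> 19, delta = 10
For k < 3: P[k] unchanged, delta_P[k] = 0
For k >= 3: P[k] shifts by exactly 10
Delta array: [0, 0, 0, 10, 10, 10]

Answer: [0, 0, 0, 10, 10, 10]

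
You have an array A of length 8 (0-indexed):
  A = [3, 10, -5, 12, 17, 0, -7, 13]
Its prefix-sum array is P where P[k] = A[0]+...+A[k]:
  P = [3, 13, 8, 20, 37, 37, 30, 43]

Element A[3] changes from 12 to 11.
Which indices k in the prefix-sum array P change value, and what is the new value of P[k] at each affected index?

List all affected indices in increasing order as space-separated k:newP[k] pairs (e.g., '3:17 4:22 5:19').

Answer: 3:19 4:36 5:36 6:29 7:42

Derivation:
P[k] = A[0] + ... + A[k]
P[k] includes A[3] iff k >= 3
Affected indices: 3, 4, ..., 7; delta = -1
  P[3]: 20 + -1 = 19
  P[4]: 37 + -1 = 36
  P[5]: 37 + -1 = 36
  P[6]: 30 + -1 = 29
  P[7]: 43 + -1 = 42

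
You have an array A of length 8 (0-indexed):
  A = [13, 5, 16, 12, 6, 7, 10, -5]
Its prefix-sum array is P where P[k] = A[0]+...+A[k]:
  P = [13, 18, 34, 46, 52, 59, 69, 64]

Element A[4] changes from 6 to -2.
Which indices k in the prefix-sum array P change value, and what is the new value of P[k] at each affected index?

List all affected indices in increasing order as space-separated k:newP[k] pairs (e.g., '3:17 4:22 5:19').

P[k] = A[0] + ... + A[k]
P[k] includes A[4] iff k >= 4
Affected indices: 4, 5, ..., 7; delta = -8
  P[4]: 52 + -8 = 44
  P[5]: 59 + -8 = 51
  P[6]: 69 + -8 = 61
  P[7]: 64 + -8 = 56

Answer: 4:44 5:51 6:61 7:56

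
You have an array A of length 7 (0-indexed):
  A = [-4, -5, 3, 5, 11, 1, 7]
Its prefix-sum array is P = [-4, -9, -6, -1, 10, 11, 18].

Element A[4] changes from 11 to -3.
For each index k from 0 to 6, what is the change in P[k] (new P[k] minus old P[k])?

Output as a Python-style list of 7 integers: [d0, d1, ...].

Element change: A[4] 11 -> -3, delta = -14
For k < 4: P[k] unchanged, delta_P[k] = 0
For k >= 4: P[k] shifts by exactly -14
Delta array: [0, 0, 0, 0, -14, -14, -14]

Answer: [0, 0, 0, 0, -14, -14, -14]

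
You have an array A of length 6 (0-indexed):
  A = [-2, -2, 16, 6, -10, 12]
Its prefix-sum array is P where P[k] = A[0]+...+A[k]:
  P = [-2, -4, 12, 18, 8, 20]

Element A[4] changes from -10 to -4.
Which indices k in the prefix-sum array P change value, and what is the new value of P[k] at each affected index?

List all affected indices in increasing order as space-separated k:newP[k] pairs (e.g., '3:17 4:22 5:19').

Answer: 4:14 5:26

Derivation:
P[k] = A[0] + ... + A[k]
P[k] includes A[4] iff k >= 4
Affected indices: 4, 5, ..., 5; delta = 6
  P[4]: 8 + 6 = 14
  P[5]: 20 + 6 = 26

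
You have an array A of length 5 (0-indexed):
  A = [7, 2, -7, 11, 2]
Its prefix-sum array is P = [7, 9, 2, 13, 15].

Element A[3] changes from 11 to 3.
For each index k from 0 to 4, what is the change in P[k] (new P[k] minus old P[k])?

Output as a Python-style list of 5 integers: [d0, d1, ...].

Answer: [0, 0, 0, -8, -8]

Derivation:
Element change: A[3] 11 -> 3, delta = -8
For k < 3: P[k] unchanged, delta_P[k] = 0
For k >= 3: P[k] shifts by exactly -8
Delta array: [0, 0, 0, -8, -8]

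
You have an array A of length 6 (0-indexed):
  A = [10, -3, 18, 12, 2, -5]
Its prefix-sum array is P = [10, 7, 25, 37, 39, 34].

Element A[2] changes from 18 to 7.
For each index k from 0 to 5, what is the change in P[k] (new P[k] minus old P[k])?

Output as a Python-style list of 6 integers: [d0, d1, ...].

Element change: A[2] 18 -> 7, delta = -11
For k < 2: P[k] unchanged, delta_P[k] = 0
For k >= 2: P[k] shifts by exactly -11
Delta array: [0, 0, -11, -11, -11, -11]

Answer: [0, 0, -11, -11, -11, -11]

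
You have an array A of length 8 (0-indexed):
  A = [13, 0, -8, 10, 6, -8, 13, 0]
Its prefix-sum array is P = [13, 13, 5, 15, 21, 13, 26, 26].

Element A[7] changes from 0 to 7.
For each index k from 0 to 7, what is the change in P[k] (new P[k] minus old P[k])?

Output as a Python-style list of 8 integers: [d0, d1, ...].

Answer: [0, 0, 0, 0, 0, 0, 0, 7]

Derivation:
Element change: A[7] 0 -> 7, delta = 7
For k < 7: P[k] unchanged, delta_P[k] = 0
For k >= 7: P[k] shifts by exactly 7
Delta array: [0, 0, 0, 0, 0, 0, 0, 7]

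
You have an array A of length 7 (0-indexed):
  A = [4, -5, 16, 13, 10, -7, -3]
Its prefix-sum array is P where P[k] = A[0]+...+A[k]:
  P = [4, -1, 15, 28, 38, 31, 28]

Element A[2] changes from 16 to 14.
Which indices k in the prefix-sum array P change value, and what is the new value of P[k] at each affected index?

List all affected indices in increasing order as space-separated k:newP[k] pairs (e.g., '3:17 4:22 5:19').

P[k] = A[0] + ... + A[k]
P[k] includes A[2] iff k >= 2
Affected indices: 2, 3, ..., 6; delta = -2
  P[2]: 15 + -2 = 13
  P[3]: 28 + -2 = 26
  P[4]: 38 + -2 = 36
  P[5]: 31 + -2 = 29
  P[6]: 28 + -2 = 26

Answer: 2:13 3:26 4:36 5:29 6:26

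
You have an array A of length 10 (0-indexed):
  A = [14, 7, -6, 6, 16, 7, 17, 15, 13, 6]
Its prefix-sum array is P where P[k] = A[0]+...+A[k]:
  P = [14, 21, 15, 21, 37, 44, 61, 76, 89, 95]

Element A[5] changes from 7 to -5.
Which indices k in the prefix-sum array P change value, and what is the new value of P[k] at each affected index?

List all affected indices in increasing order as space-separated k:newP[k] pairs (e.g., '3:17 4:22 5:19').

P[k] = A[0] + ... + A[k]
P[k] includes A[5] iff k >= 5
Affected indices: 5, 6, ..., 9; delta = -12
  P[5]: 44 + -12 = 32
  P[6]: 61 + -12 = 49
  P[7]: 76 + -12 = 64
  P[8]: 89 + -12 = 77
  P[9]: 95 + -12 = 83

Answer: 5:32 6:49 7:64 8:77 9:83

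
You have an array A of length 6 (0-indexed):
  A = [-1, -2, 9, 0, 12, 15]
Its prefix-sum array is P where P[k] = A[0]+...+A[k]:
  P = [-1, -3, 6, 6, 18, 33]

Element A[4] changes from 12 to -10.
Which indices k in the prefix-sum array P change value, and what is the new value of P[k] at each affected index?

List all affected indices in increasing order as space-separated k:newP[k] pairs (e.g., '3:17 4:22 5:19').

P[k] = A[0] + ... + A[k]
P[k] includes A[4] iff k >= 4
Affected indices: 4, 5, ..., 5; delta = -22
  P[4]: 18 + -22 = -4
  P[5]: 33 + -22 = 11

Answer: 4:-4 5:11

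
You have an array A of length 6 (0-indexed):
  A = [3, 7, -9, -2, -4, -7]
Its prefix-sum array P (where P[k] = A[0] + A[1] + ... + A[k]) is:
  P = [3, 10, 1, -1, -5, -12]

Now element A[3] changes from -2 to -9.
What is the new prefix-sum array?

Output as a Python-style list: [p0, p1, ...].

Answer: [3, 10, 1, -8, -12, -19]

Derivation:
Change: A[3] -2 -> -9, delta = -7
P[k] for k < 3: unchanged (A[3] not included)
P[k] for k >= 3: shift by delta = -7
  P[0] = 3 + 0 = 3
  P[1] = 10 + 0 = 10
  P[2] = 1 + 0 = 1
  P[3] = -1 + -7 = -8
  P[4] = -5 + -7 = -12
  P[5] = -12 + -7 = -19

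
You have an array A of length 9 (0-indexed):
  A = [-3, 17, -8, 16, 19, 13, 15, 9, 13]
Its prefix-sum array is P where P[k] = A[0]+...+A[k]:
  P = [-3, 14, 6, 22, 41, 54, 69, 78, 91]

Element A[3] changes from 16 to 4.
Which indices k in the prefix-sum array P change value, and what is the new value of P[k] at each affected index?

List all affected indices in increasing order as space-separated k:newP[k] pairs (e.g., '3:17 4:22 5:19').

Answer: 3:10 4:29 5:42 6:57 7:66 8:79

Derivation:
P[k] = A[0] + ... + A[k]
P[k] includes A[3] iff k >= 3
Affected indices: 3, 4, ..., 8; delta = -12
  P[3]: 22 + -12 = 10
  P[4]: 41 + -12 = 29
  P[5]: 54 + -12 = 42
  P[6]: 69 + -12 = 57
  P[7]: 78 + -12 = 66
  P[8]: 91 + -12 = 79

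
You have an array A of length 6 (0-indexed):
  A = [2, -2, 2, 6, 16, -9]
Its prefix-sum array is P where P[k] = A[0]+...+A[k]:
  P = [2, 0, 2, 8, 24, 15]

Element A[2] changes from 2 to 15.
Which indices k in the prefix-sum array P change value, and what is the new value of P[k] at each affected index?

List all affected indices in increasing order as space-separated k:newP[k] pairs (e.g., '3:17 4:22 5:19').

P[k] = A[0] + ... + A[k]
P[k] includes A[2] iff k >= 2
Affected indices: 2, 3, ..., 5; delta = 13
  P[2]: 2 + 13 = 15
  P[3]: 8 + 13 = 21
  P[4]: 24 + 13 = 37
  P[5]: 15 + 13 = 28

Answer: 2:15 3:21 4:37 5:28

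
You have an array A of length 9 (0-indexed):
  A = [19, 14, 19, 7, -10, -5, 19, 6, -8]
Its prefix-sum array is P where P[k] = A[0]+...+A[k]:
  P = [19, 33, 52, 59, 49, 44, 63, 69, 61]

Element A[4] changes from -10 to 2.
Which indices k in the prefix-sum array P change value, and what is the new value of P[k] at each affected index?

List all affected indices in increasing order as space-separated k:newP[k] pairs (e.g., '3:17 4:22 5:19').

Answer: 4:61 5:56 6:75 7:81 8:73

Derivation:
P[k] = A[0] + ... + A[k]
P[k] includes A[4] iff k >= 4
Affected indices: 4, 5, ..., 8; delta = 12
  P[4]: 49 + 12 = 61
  P[5]: 44 + 12 = 56
  P[6]: 63 + 12 = 75
  P[7]: 69 + 12 = 81
  P[8]: 61 + 12 = 73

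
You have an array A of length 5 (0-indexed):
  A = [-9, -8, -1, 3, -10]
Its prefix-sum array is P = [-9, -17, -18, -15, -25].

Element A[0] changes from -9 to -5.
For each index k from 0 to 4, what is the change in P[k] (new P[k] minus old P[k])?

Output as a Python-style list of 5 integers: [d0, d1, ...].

Answer: [4, 4, 4, 4, 4]

Derivation:
Element change: A[0] -9 -> -5, delta = 4
For k < 0: P[k] unchanged, delta_P[k] = 0
For k >= 0: P[k] shifts by exactly 4
Delta array: [4, 4, 4, 4, 4]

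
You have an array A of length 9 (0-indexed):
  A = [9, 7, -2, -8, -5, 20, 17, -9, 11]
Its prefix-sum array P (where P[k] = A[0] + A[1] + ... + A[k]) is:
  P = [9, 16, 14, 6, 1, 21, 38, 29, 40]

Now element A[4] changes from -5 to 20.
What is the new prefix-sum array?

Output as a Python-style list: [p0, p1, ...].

Answer: [9, 16, 14, 6, 26, 46, 63, 54, 65]

Derivation:
Change: A[4] -5 -> 20, delta = 25
P[k] for k < 4: unchanged (A[4] not included)
P[k] for k >= 4: shift by delta = 25
  P[0] = 9 + 0 = 9
  P[1] = 16 + 0 = 16
  P[2] = 14 + 0 = 14
  P[3] = 6 + 0 = 6
  P[4] = 1 + 25 = 26
  P[5] = 21 + 25 = 46
  P[6] = 38 + 25 = 63
  P[7] = 29 + 25 = 54
  P[8] = 40 + 25 = 65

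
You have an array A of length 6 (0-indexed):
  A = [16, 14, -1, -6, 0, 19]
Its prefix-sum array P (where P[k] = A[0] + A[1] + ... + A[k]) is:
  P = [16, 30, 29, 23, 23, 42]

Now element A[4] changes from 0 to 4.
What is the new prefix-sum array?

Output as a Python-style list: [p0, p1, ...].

Change: A[4] 0 -> 4, delta = 4
P[k] for k < 4: unchanged (A[4] not included)
P[k] for k >= 4: shift by delta = 4
  P[0] = 16 + 0 = 16
  P[1] = 30 + 0 = 30
  P[2] = 29 + 0 = 29
  P[3] = 23 + 0 = 23
  P[4] = 23 + 4 = 27
  P[5] = 42 + 4 = 46

Answer: [16, 30, 29, 23, 27, 46]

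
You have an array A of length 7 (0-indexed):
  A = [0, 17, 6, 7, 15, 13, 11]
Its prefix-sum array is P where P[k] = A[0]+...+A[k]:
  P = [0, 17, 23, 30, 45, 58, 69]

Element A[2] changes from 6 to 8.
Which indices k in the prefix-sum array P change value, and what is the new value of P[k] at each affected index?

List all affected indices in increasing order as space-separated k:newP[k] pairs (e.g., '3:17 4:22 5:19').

P[k] = A[0] + ... + A[k]
P[k] includes A[2] iff k >= 2
Affected indices: 2, 3, ..., 6; delta = 2
  P[2]: 23 + 2 = 25
  P[3]: 30 + 2 = 32
  P[4]: 45 + 2 = 47
  P[5]: 58 + 2 = 60
  P[6]: 69 + 2 = 71

Answer: 2:25 3:32 4:47 5:60 6:71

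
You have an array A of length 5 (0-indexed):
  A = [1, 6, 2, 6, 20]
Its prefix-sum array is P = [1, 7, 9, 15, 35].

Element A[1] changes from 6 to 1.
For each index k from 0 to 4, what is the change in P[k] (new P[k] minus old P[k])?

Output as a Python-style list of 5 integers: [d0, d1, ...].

Answer: [0, -5, -5, -5, -5]

Derivation:
Element change: A[1] 6 -> 1, delta = -5
For k < 1: P[k] unchanged, delta_P[k] = 0
For k >= 1: P[k] shifts by exactly -5
Delta array: [0, -5, -5, -5, -5]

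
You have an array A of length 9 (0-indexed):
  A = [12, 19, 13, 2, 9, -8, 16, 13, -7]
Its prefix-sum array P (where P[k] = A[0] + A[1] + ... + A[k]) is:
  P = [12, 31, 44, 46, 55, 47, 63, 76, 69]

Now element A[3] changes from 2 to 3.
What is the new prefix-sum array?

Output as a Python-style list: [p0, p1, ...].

Answer: [12, 31, 44, 47, 56, 48, 64, 77, 70]

Derivation:
Change: A[3] 2 -> 3, delta = 1
P[k] for k < 3: unchanged (A[3] not included)
P[k] for k >= 3: shift by delta = 1
  P[0] = 12 + 0 = 12
  P[1] = 31 + 0 = 31
  P[2] = 44 + 0 = 44
  P[3] = 46 + 1 = 47
  P[4] = 55 + 1 = 56
  P[5] = 47 + 1 = 48
  P[6] = 63 + 1 = 64
  P[7] = 76 + 1 = 77
  P[8] = 69 + 1 = 70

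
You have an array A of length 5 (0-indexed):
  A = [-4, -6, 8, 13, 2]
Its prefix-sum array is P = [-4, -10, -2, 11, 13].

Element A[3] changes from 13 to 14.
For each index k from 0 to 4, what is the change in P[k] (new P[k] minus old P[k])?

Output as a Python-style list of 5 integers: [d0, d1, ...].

Element change: A[3] 13 -> 14, delta = 1
For k < 3: P[k] unchanged, delta_P[k] = 0
For k >= 3: P[k] shifts by exactly 1
Delta array: [0, 0, 0, 1, 1]

Answer: [0, 0, 0, 1, 1]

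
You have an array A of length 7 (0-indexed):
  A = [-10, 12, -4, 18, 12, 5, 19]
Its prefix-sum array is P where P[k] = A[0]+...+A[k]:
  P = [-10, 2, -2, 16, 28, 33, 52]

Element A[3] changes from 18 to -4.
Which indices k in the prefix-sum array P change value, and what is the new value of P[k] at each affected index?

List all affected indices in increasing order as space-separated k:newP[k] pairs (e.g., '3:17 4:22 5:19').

P[k] = A[0] + ... + A[k]
P[k] includes A[3] iff k >= 3
Affected indices: 3, 4, ..., 6; delta = -22
  P[3]: 16 + -22 = -6
  P[4]: 28 + -22 = 6
  P[5]: 33 + -22 = 11
  P[6]: 52 + -22 = 30

Answer: 3:-6 4:6 5:11 6:30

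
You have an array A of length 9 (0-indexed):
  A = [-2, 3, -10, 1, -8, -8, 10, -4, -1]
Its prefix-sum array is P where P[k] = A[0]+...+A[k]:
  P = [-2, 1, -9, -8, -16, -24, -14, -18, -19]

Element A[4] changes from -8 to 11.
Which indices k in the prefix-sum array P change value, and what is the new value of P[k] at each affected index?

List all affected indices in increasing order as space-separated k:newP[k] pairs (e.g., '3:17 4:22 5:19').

Answer: 4:3 5:-5 6:5 7:1 8:0

Derivation:
P[k] = A[0] + ... + A[k]
P[k] includes A[4] iff k >= 4
Affected indices: 4, 5, ..., 8; delta = 19
  P[4]: -16 + 19 = 3
  P[5]: -24 + 19 = -5
  P[6]: -14 + 19 = 5
  P[7]: -18 + 19 = 1
  P[8]: -19 + 19 = 0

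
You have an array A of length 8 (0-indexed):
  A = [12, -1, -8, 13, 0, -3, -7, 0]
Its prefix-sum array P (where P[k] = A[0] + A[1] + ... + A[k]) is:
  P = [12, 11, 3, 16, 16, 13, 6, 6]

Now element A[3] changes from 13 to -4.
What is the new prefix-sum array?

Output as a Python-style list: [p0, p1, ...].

Change: A[3] 13 -> -4, delta = -17
P[k] for k < 3: unchanged (A[3] not included)
P[k] for k >= 3: shift by delta = -17
  P[0] = 12 + 0 = 12
  P[1] = 11 + 0 = 11
  P[2] = 3 + 0 = 3
  P[3] = 16 + -17 = -1
  P[4] = 16 + -17 = -1
  P[5] = 13 + -17 = -4
  P[6] = 6 + -17 = -11
  P[7] = 6 + -17 = -11

Answer: [12, 11, 3, -1, -1, -4, -11, -11]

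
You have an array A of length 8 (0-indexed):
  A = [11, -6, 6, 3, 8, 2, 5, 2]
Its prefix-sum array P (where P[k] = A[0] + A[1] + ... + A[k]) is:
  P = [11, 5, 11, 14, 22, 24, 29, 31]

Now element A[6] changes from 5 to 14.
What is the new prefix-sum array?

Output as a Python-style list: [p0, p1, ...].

Answer: [11, 5, 11, 14, 22, 24, 38, 40]

Derivation:
Change: A[6] 5 -> 14, delta = 9
P[k] for k < 6: unchanged (A[6] not included)
P[k] for k >= 6: shift by delta = 9
  P[0] = 11 + 0 = 11
  P[1] = 5 + 0 = 5
  P[2] = 11 + 0 = 11
  P[3] = 14 + 0 = 14
  P[4] = 22 + 0 = 22
  P[5] = 24 + 0 = 24
  P[6] = 29 + 9 = 38
  P[7] = 31 + 9 = 40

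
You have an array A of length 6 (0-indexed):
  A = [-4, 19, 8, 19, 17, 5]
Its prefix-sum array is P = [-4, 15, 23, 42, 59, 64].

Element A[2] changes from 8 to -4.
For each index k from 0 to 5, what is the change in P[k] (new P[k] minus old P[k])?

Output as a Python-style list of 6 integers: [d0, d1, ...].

Element change: A[2] 8 -> -4, delta = -12
For k < 2: P[k] unchanged, delta_P[k] = 0
For k >= 2: P[k] shifts by exactly -12
Delta array: [0, 0, -12, -12, -12, -12]

Answer: [0, 0, -12, -12, -12, -12]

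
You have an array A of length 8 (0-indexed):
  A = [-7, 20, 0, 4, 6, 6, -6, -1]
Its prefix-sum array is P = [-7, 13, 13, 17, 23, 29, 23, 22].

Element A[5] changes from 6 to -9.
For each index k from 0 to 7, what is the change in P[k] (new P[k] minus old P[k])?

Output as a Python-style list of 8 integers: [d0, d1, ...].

Element change: A[5] 6 -> -9, delta = -15
For k < 5: P[k] unchanged, delta_P[k] = 0
For k >= 5: P[k] shifts by exactly -15
Delta array: [0, 0, 0, 0, 0, -15, -15, -15]

Answer: [0, 0, 0, 0, 0, -15, -15, -15]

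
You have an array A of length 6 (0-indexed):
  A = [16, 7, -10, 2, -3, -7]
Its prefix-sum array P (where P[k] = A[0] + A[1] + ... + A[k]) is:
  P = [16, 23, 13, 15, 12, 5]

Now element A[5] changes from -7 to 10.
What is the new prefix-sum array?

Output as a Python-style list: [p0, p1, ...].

Answer: [16, 23, 13, 15, 12, 22]

Derivation:
Change: A[5] -7 -> 10, delta = 17
P[k] for k < 5: unchanged (A[5] not included)
P[k] for k >= 5: shift by delta = 17
  P[0] = 16 + 0 = 16
  P[1] = 23 + 0 = 23
  P[2] = 13 + 0 = 13
  P[3] = 15 + 0 = 15
  P[4] = 12 + 0 = 12
  P[5] = 5 + 17 = 22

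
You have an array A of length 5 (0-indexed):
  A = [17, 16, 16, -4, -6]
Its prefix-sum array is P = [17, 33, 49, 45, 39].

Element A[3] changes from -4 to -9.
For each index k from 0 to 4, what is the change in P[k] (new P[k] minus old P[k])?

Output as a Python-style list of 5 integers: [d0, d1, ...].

Answer: [0, 0, 0, -5, -5]

Derivation:
Element change: A[3] -4 -> -9, delta = -5
For k < 3: P[k] unchanged, delta_P[k] = 0
For k >= 3: P[k] shifts by exactly -5
Delta array: [0, 0, 0, -5, -5]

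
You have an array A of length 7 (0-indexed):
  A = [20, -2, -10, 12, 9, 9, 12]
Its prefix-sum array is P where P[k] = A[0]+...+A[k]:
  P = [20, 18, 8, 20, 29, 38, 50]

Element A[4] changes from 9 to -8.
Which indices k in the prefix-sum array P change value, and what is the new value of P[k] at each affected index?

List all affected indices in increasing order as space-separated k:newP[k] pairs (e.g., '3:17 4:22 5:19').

Answer: 4:12 5:21 6:33

Derivation:
P[k] = A[0] + ... + A[k]
P[k] includes A[4] iff k >= 4
Affected indices: 4, 5, ..., 6; delta = -17
  P[4]: 29 + -17 = 12
  P[5]: 38 + -17 = 21
  P[6]: 50 + -17 = 33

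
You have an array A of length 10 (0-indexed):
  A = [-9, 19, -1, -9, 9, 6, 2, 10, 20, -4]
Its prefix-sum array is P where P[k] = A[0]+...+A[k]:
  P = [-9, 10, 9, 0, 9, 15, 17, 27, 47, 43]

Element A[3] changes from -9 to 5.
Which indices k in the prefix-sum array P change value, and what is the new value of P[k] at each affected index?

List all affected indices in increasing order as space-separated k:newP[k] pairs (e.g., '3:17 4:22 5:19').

Answer: 3:14 4:23 5:29 6:31 7:41 8:61 9:57

Derivation:
P[k] = A[0] + ... + A[k]
P[k] includes A[3] iff k >= 3
Affected indices: 3, 4, ..., 9; delta = 14
  P[3]: 0 + 14 = 14
  P[4]: 9 + 14 = 23
  P[5]: 15 + 14 = 29
  P[6]: 17 + 14 = 31
  P[7]: 27 + 14 = 41
  P[8]: 47 + 14 = 61
  P[9]: 43 + 14 = 57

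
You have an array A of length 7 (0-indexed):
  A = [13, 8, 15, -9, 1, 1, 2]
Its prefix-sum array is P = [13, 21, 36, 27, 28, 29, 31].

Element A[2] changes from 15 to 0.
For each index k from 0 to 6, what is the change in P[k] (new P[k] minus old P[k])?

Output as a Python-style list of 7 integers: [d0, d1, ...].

Element change: A[2] 15 -> 0, delta = -15
For k < 2: P[k] unchanged, delta_P[k] = 0
For k >= 2: P[k] shifts by exactly -15
Delta array: [0, 0, -15, -15, -15, -15, -15]

Answer: [0, 0, -15, -15, -15, -15, -15]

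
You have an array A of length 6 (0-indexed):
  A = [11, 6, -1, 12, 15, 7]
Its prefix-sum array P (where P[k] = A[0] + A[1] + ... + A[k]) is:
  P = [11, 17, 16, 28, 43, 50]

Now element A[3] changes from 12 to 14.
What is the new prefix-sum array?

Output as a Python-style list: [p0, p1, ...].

Change: A[3] 12 -> 14, delta = 2
P[k] for k < 3: unchanged (A[3] not included)
P[k] for k >= 3: shift by delta = 2
  P[0] = 11 + 0 = 11
  P[1] = 17 + 0 = 17
  P[2] = 16 + 0 = 16
  P[3] = 28 + 2 = 30
  P[4] = 43 + 2 = 45
  P[5] = 50 + 2 = 52

Answer: [11, 17, 16, 30, 45, 52]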